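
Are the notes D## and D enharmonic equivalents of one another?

No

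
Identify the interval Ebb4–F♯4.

doubly augmented second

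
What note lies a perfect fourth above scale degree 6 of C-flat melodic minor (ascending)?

Scale degree 6 of Cb melodic minor (ascending) is Ab.
A perfect fourth (5 semitones) above Ab lands on the letter D, giving Db.

Db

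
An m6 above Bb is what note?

B up a major sixth is G#, so the target letter is G.
From Bb, a minor sixth is 8 semitones up: Gb.

Gb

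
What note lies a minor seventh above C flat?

Bbb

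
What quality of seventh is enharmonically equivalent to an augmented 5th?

An augmented fifth spans 8 semitones.
A seventh spanning 8 semitones is doubly diminished (the major seventh is 11).

doubly diminished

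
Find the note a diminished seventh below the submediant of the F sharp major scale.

E##

The submediant of F# major is D#.
A diminished seventh (9 semitones) below D# lands on the letter E, giving E##.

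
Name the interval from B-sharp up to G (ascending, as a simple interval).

diminished sixth

Counting letters B–C–D–E–F–G gives a sixth.
B#→G = 7 semitones, 2 narrower than the major sixth (9), so diminished.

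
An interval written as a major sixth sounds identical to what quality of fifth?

A major sixth spans 9 semitones.
A fifth spanning 9 semitones is doubly augmented (the perfect fifth is 7).

doubly augmented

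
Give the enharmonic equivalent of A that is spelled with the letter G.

A is pitch class 9. The letter G alone is pitch class 7.
To reach pitch class 9 from G requires an offset of +2 semitones, i.e. double sharp: G##.

G##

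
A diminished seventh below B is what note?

A seventh below B lands on the letter C.
A diminished seventh spans 9 semitones, so B moves to pitch class 2. On the letter C that is C##.

C##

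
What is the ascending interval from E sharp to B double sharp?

augmented fifth

The letter names run E→B, a span of 4 letter steps, so the interval is some kind of fifth.
E# to B## is 8 semitones. A perfect fifth is 7, so 8 makes it augmented.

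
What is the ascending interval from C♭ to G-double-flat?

diminished fifth

Counting letters C–D–E–F–G gives a fifth.
Cb→Gbb = 6 semitones, 1 narrower than the perfect fifth (7), so diminished.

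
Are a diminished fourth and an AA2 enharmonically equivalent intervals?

A diminished fourth spans 4 semitones; a doubly augmented second spans 4.
They are enharmonically equivalent.

Yes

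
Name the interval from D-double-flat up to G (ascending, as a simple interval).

Counting letters D–E–F–G gives a fourth.
Dbb→G = 7 semitones, 2 wider than the perfect fourth (5), so doubly augmented.

doubly augmented fourth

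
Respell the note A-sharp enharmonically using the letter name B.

A# is pitch class 10. The letter B alone is pitch class 11.
To reach pitch class 10 from B requires an offset of -1 semitone, i.e. flat: Bb.

Bb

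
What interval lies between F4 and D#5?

augmented sixth

The letter names run F→D, a span of 5 letter steps, so the interval is some kind of sixth.
F to D# is 10 semitones. A major sixth is 9, so 10 makes it augmented.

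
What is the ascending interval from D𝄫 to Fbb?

minor third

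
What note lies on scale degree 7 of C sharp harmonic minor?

The C# harmonic minor scale runs C# D# E F# G# A B#.
Degree 7 is B#.

B#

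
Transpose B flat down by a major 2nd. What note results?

A second below B lands on the letter A.
A major second spans 2 semitones, so Bb moves to pitch class 8. On the letter A that is Ab.

Ab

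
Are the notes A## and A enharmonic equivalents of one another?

No

Two spellings are enharmonically equivalent only if they share a pitch class.
Here A## → 11, A → 9; 9 ≠ 11, so they are not.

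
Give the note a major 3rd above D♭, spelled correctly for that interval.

D up a major third is F#, so the target letter is F.
From Db, a major third is 4 semitones up: F.

F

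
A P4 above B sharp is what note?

E#

A fourth above B lands on the letter E.
A perfect fourth spans 5 semitones, so B# moves to pitch class 5. On the letter E that is E#.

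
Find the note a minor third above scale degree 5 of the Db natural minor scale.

Scale degree 5 of Db natural minor is Ab.
A minor third (3 semitones) above Ab lands on the letter C, giving Cb.

Cb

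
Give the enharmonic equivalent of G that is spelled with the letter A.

Abb

Plain A sits 2 semitones above G, so on the letter A the same pitch needs a double flat: Abb.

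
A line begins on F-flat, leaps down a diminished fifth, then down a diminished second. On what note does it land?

A diminished fifth down from Fb is Bb (letter B, 6 semitones down).
A diminished second down from Bb is A# (letter A, 0 semitones down).

A#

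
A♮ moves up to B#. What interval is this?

The letter names run A→B, a span of 1 letter step, so the interval is some kind of second.
A to B# is 3 semitones. A major second is 2, so 3 makes it augmented.

augmented second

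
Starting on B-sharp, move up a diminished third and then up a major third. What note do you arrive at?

F#

A diminished third up from B# is D (letter D, 2 semitones up).
A major third up from D is F# (letter F, 4 semitones up).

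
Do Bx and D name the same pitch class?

Two spellings are enharmonically equivalent only if they share a pitch class.
Here B## → 1, D → 2; 1 ≠ 2, so they are not.

No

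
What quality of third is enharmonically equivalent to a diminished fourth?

A diminished fourth spans 4 semitones.
A third spanning 4 semitones is major (the major third is 4).

major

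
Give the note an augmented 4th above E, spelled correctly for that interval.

A#

E up a perfect fourth is A, so the target letter is A.
From E, an augmented fourth is 6 semitones up: A#.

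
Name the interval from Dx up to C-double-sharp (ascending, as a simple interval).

minor seventh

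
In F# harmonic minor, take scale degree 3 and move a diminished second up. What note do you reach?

Bbb

Scale degree 3 of F# harmonic minor is A.
A diminished second (0 semitones) above A lands on the letter B, giving Bbb.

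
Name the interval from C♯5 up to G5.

Counting letters C–D–E–F–G gives a fifth.
C#→G = 6 semitones, 1 narrower than the perfect fifth (7), so diminished.

diminished fifth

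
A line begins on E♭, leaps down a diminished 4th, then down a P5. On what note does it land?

A diminished fourth down from Eb is B (letter B, 4 semitones down).
A perfect fifth down from B is E (letter E, 7 semitones down).

E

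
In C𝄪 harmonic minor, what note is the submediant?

A#

The C## harmonic minor scale runs C## D## E# F## G## A# B##.
Degree 6 is A#.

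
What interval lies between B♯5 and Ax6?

The letter names run B→A, a span of 6 letter steps, so the interval is some kind of seventh.
B# to A## is 11 semitones. A major seventh is 11, so 11 makes it major.

major seventh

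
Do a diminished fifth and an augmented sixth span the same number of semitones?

A diminished fifth spans 6 semitones; an augmented sixth spans 10.
The spans differ, so they are not enharmonic equivalents.

No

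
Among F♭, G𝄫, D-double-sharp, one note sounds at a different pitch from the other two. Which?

Gbb

In 12-tone equal temperament, enharmonic equivalents share a pitch class. Fb is pitch class 4; Gbb is pitch class 5; D## is pitch class 4.
Fb and D## share pitch class 4, while Gbb is pitch class 5.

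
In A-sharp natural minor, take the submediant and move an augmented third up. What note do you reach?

A##

The submediant of A# natural minor is F#.
An augmented third (5 semitones) above F# lands on the letter A, giving A##.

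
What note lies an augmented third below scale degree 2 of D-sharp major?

Scale degree 2 of D# major is E#.
An augmented third (5 semitones) below E# lands on the letter C, giving C.

C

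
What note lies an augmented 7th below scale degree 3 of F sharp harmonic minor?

Bbb

Scale degree 3 of F# harmonic minor is A.
An augmented seventh (12 semitones) below A lands on the letter B, giving Bbb.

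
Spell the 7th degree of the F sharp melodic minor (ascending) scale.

The F# melodic minor (ascending) scale runs F# G# A B C# D# E#.
Degree 7 is E#.

E#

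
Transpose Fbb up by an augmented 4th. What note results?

F up a perfect fourth is Bb, so the target letter is B.
From Fbb, an augmented fourth is 6 semitones up: Bbb.

Bbb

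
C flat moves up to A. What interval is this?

augmented sixth

Counting letters C–D–E–F–G–A gives a sixth.
Cb→A = 10 semitones, 1 wider than the major sixth (9), so augmented.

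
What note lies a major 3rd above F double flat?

A third above F lands on the letter A.
A major third spans 4 semitones, so Fbb moves to pitch class 7. On the letter A that is Abb.

Abb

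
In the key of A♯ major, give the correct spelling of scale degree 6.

The A# major scale runs A# B# C## D# E# F## G##.
Degree 6 is F##.

F##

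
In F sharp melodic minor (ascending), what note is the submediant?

D#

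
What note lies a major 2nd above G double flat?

Abb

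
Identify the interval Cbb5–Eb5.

The letter names run C→E, a span of 2 letter steps, so the interval is some kind of third.
Cbb to Eb is 5 semitones. A major third is 4, so 5 makes it augmented.

augmented third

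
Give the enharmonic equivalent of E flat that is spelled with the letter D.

D#

Plain D sits 1 semitone below Eb, so on the letter D the same pitch needs a sharp: D#.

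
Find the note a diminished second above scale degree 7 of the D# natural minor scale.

Scale degree 7 of D# natural minor is C#.
A diminished second (0 semitones) above C# lands on the letter D, giving Db.

Db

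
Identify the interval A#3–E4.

diminished fifth

Counting letters A–B–C–D–E gives a fifth.
A#→E = 6 semitones, 1 narrower than the perfect fifth (7), so diminished.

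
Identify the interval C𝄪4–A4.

Counting letters C–D–E–F–G–A gives a sixth.
C##→A = 7 semitones, 2 narrower than the major sixth (9), so diminished.

diminished sixth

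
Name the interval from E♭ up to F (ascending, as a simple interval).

The letter names run E→F, a span of 1 letter step, so the interval is some kind of second.
Eb to F is 2 semitones. A major second is 2, so 2 makes it major.

major second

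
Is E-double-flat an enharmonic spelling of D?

Ebb = pitch class 2 and D = pitch class 2 — the same pitch class, so they are enharmonic equivalents.

Yes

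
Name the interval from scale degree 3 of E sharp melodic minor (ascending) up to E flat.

Scale degree 3 of E# melodic minor (ascending) is G#.
G# up to Eb: letters G→E make it a sixth; 7 semitones makes it diminished.

diminished sixth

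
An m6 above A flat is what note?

A sixth above A lands on the letter F.
A minor sixth spans 8 semitones, so Ab moves to pitch class 4. On the letter F that is Fb.

Fb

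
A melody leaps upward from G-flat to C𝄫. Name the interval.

diminished fourth

The letter names run G→C, a span of 3 letter steps, so the interval is some kind of fourth.
Gb to Cbb is 4 semitones. A perfect fourth is 5, so 4 makes it diminished.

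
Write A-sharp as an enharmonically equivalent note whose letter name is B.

Plain B sits 1 semitone above A#, so on the letter B the same pitch needs a flat: Bb.

Bb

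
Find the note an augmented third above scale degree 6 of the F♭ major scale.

F#

Scale degree 6 of Fb major is Db.
An augmented third (5 semitones) above Db lands on the letter F, giving F#.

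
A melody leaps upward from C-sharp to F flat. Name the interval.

The letter names run C→F, a span of 3 letter steps, so the interval is some kind of fourth.
C# to Fb is 3 semitones. A perfect fourth is 5, so 3 makes it doubly diminished.

doubly diminished fourth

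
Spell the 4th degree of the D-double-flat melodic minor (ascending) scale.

The Dbb melodic minor (ascending) scale runs Dbb Ebb Fbb Gbb Abb Bbb Cb.
Degree 4 is Gbb.

Gbb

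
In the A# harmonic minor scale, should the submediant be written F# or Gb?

F#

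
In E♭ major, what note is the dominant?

The Eb major scale runs Eb F G Ab Bb C D.
Degree 5 is Bb.

Bb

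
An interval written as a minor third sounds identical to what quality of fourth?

A minor third spans 3 semitones.
A fourth spanning 3 semitones is doubly diminished (the perfect fourth is 5).

doubly diminished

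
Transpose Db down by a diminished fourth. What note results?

D down a perfect fourth is A, so the target letter is A.
From Db, a diminished fourth is 4 semitones down: A.

A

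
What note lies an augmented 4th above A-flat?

A fourth above A lands on the letter D.
An augmented fourth spans 6 semitones, so Ab moves to pitch class 2. On the letter D that is D.

D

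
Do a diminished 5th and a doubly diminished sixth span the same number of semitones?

A diminished fifth spans 6 semitones; a doubly diminished sixth spans 6.
They are enharmonically equivalent.

Yes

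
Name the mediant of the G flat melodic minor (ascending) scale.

Degree 3 takes the letter 2 steps above G, which is B.
In melodic minor (ascending), degree 3 sits 3 semitones above the tonic. Gb + 3 semitones is pitch class 9, spelled on B as Bbb.

Bbb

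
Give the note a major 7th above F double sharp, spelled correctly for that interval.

E##

F up a major seventh is E, so the target letter is E.
From F##, a major seventh is 11 semitones up: E##.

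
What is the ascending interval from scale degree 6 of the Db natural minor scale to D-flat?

Scale degree 6 of Db natural minor is Bbb.
Bbb up to Db: letters B→D make it a third; 4 semitones makes it major.

major third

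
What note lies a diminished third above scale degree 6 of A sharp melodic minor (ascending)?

A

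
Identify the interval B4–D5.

minor third

The letter names run B→D, a span of 2 letter steps, so the interval is some kind of third.
B to D is 3 semitones. A major third is 4, so 3 makes it minor.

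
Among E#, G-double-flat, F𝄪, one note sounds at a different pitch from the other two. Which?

F##

In 12-tone equal temperament, enharmonic equivalents share a pitch class. E# is pitch class 5; Gbb is pitch class 5; F## is pitch class 7.
E# and Gbb share pitch class 5, while F## is pitch class 7.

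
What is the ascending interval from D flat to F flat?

minor third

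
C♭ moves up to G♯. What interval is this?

Counting letters C–D–E–F–G gives a fifth.
Cb→G# = 9 semitones, 2 wider than the perfect fifth (7), so doubly augmented.

doubly augmented fifth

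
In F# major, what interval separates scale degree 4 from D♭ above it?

diminished third

Scale degree 4 of F# major is B.
B up to Db: letters B→D make it a third; 2 semitones makes it diminished.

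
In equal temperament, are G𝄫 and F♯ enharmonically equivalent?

No

Gbb is pitch class 5; F# is pitch class 6.
The pitch classes differ (5 vs. 6), so they are not enharmonic equivalents.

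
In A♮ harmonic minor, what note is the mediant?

Degree 3 takes the letter 2 steps above A, which is C.
In harmonic minor, degree 3 sits 3 semitones above the tonic. A + 3 semitones is pitch class 0, spelled on C as C.

C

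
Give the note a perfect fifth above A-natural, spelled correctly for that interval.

E

A fifth above A lands on the letter E.
A perfect fifth spans 7 semitones, so A moves to pitch class 4. On the letter E that is E.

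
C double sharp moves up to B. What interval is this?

diminished seventh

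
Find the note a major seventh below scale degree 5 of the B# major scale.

Scale degree 5 of B# major is F##.
A major seventh (11 semitones) below F## lands on the letter G, giving G#.

G#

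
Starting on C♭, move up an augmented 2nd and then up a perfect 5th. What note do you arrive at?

A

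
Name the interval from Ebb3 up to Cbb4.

minor sixth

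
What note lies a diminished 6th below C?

E#

A sixth below C lands on the letter E.
A diminished sixth spans 7 semitones, so C moves to pitch class 5. On the letter E that is E#.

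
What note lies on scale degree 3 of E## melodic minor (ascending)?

G##

Degree 3 takes the letter 2 steps above E, which is G.
In melodic minor (ascending), degree 3 sits 3 semitones above the tonic. E## + 3 semitones is pitch class 9, spelled on G as G##.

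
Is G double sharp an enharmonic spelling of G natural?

No

G## is pitch class 9; G is pitch class 7.
The pitch classes differ (9 vs. 7), so they are not enharmonic equivalents.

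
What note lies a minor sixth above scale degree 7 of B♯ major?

F##

Scale degree 7 of B# major is A##.
A minor sixth (8 semitones) above A## lands on the letter F, giving F##.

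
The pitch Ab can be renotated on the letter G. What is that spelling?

G#

Plain G sits 1 semitone below Ab, so on the letter G the same pitch needs a sharp: G#.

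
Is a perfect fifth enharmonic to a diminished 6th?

A perfect fifth spans 7 semitones; a diminished sixth spans 7.
They are enharmonically equivalent.

Yes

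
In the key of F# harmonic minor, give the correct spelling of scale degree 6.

D

Degree 6 takes the letter 5 steps above F, which is D.
In harmonic minor, degree 6 sits 8 semitones above the tonic. F# + 8 semitones is pitch class 2, spelled on D as D.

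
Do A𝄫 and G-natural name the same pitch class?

Yes

Abb = pitch class 7 and G = pitch class 7 — the same pitch class, so they are enharmonic equivalents.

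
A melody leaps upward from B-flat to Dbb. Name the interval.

diminished third

Counting letters B–C–D gives a third.
Bb→Dbb = 2 semitones, 2 narrower than the major third (4), so diminished.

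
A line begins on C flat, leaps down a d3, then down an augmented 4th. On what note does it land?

A diminished third down from Cb is A (letter A, 2 semitones down).
An augmented fourth down from A is Eb (letter E, 6 semitones down).

Eb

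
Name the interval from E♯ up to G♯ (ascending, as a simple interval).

minor third

Counting letters E–F–G gives a third.
E#→G# = 3 semitones, 1 narrower than the major third (4), so minor.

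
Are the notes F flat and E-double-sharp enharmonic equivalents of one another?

Two spellings are enharmonically equivalent only if they share a pitch class.
Here Fb → 4, E## → 6; 4 ≠ 6, so they are not.

No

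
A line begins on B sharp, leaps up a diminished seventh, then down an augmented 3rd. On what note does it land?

A diminished seventh up from B# is A (letter A, 9 semitones up).
An augmented third down from A is Fb (letter F, 5 semitones down).

Fb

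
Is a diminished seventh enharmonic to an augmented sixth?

A diminished seventh spans 9 semitones; an augmented sixth spans 10.
The spans differ, so they are not enharmonic equivalents.

No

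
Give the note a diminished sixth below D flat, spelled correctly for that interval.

A sixth below D lands on the letter F.
A diminished sixth spans 7 semitones, so Db moves to pitch class 6. On the letter F that is F#.

F#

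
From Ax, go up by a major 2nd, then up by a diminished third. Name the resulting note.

D#

A major second up from A## is B## (letter B, 2 semitones up).
A diminished third up from B## is D# (letter D, 2 semitones up).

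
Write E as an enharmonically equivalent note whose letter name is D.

E is pitch class 4. The letter D alone is pitch class 2.
To reach pitch class 4 from D requires an offset of +2 semitones, i.e. double sharp: D##.

D##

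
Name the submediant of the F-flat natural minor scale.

The Fb natural minor scale runs Fb Gb Abb Bbb Cb Dbb Ebb.
Degree 6 is Dbb.

Dbb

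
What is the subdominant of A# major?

D#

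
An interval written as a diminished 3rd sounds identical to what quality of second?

A diminished third spans 2 semitones.
A second spanning 2 semitones is major (the major second is 2).

major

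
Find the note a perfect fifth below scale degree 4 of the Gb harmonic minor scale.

Fb

Scale degree 4 of Gb harmonic minor is Cb.
A perfect fifth (7 semitones) below Cb lands on the letter F, giving Fb.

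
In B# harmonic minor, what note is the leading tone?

A##

The B# harmonic minor scale runs B# C## D# E# F## G# A##.
Degree 7 is A##.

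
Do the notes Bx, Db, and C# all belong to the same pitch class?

Yes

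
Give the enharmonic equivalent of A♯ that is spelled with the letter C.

Cbb

Plain C sits 2 semitones above A#, so on the letter C the same pitch needs a double flat: Cbb.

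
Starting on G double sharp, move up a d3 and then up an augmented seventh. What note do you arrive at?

A##

A diminished third up from G## is B (letter B, 2 semitones up).
An augmented seventh up from B is A## (letter A, 12 semitones up).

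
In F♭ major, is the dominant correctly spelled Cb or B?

Each scale degree takes a distinct letter name. Degree 5 of a scale on F must use the letter C.
Cb and B are enharmonically the same pitch, but only Cb uses the letter C, so it is the correct spelling here.

Cb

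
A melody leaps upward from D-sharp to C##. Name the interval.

major seventh

Counting letters D–E–F–G–A–B–C gives a seventh.
D#→C## = 11 semitones, exactly the major seventh.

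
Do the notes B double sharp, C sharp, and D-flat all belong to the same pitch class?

Yes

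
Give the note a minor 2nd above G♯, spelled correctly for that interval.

A

A second above G lands on the letter A.
A minor second spans 1 semitone, so G# moves to pitch class 9. On the letter A that is A.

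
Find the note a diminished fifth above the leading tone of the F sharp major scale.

B

The leading tone of F# major is E#.
A diminished fifth (6 semitones) above E# lands on the letter B, giving B.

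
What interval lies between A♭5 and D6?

augmented fourth

The letter names run A→D, a span of 3 letter steps, so the interval is some kind of fourth.
Ab to D is 6 semitones. A perfect fourth is 5, so 6 makes it augmented.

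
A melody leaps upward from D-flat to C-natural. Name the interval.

The letter names run D→C, a span of 6 letter steps, so the interval is some kind of seventh.
Db to C is 11 semitones. A major seventh is 11, so 11 makes it major.

major seventh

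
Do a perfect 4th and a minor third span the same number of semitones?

A perfect fourth spans 5 semitones; a minor third spans 3.
The spans differ, so they are not enharmonic equivalents.

No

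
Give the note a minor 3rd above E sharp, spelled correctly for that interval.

A third above E lands on the letter G.
A minor third spans 3 semitones, so E# moves to pitch class 8. On the letter G that is G#.

G#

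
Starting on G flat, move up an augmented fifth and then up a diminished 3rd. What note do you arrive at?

Fb

An augmented fifth up from Gb is D (letter D, 8 semitones up).
A diminished third up from D is Fb (letter F, 2 semitones up).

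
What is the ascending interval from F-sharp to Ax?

Counting letters F–G–A gives a third.
F#→A## = 5 semitones, 1 wider than the major third (4), so augmented.

augmented third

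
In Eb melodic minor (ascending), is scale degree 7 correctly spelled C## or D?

D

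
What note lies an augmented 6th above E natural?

A sixth above E lands on the letter C.
An augmented sixth spans 10 semitones, so E moves to pitch class 2. On the letter C that is C##.

C##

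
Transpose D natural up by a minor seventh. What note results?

A seventh above D lands on the letter C.
A minor seventh spans 10 semitones, so D moves to pitch class 0. On the letter C that is C.

C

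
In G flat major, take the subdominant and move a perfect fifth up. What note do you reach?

Gb

The subdominant of Gb major is Cb.
A perfect fifth (7 semitones) above Cb lands on the letter G, giving Gb.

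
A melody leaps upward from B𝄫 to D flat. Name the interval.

Counting letters B–C–D gives a third.
Bbb→Db = 4 semitones, exactly the major third.

major third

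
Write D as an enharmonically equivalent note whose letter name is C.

C##

D is pitch class 2. The letter C alone is pitch class 0.
To reach pitch class 2 from C requires an offset of +2 semitones, i.e. double sharp: C##.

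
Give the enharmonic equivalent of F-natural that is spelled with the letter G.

Gbb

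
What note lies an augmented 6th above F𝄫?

F up a major sixth is D, so the target letter is D.
From Fbb, an augmented sixth is 10 semitones up: Db.

Db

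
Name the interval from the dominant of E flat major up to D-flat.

The dominant of Eb major is Bb.
Bb up to Db: letters B→D make it a third; 3 semitones makes it minor.

minor third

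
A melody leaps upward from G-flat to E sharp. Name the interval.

doubly augmented sixth

Counting letters G–A–B–C–D–E gives a sixth.
Gb→E# = 11 semitones, 2 wider than the major sixth (9), so doubly augmented.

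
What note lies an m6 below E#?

E down a major sixth is G, so the target letter is G.
From E#, a minor sixth is 8 semitones down: G##.

G##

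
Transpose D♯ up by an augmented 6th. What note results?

B##

A sixth above D lands on the letter B.
An augmented sixth spans 10 semitones, so D# moves to pitch class 1. On the letter B that is B##.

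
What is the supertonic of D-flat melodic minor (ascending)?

The Db melodic minor (ascending) scale runs Db Eb Fb Gb Ab Bb C.
Degree 2 is Eb.

Eb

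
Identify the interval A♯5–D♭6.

The letter names run A→D, a span of 3 letter steps, so the interval is some kind of fourth.
A# to Db is 3 semitones. A perfect fourth is 5, so 3 makes it doubly diminished.

doubly diminished fourth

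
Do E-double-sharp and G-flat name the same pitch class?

E## = pitch class 6 and Gb = pitch class 6 — the same pitch class, so they are enharmonic equivalents.

Yes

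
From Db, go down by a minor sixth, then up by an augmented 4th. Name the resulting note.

A minor sixth down from Db is F (letter F, 8 semitones down).
An augmented fourth up from F is B (letter B, 6 semitones up).

B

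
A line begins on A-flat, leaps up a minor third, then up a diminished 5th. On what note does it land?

A minor third up from Ab is Cb (letter C, 3 semitones up).
A diminished fifth up from Cb is Gbb (letter G, 6 semitones up).

Gbb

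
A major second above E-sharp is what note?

A second above E lands on the letter F.
A major second spans 2 semitones, so E# moves to pitch class 7. On the letter F that is F##.

F##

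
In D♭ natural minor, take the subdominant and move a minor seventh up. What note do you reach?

The subdominant of Db natural minor is Gb.
A minor seventh (10 semitones) above Gb lands on the letter F, giving Fb.

Fb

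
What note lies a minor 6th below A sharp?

C##

A down a major sixth is C, so the target letter is C.
From A#, a minor sixth is 8 semitones down: C##.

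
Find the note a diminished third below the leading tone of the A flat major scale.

E#

The leading tone of Ab major is G.
A diminished third (2 semitones) below G lands on the letter E, giving E#.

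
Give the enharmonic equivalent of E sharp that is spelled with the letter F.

F

E# is pitch class 5. The letter F alone is pitch class 5.
Pitch class 5 on F needs no accidental: F.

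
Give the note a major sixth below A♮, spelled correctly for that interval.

A down a major sixth is C, so the target letter is C.
From A, a major sixth is 9 semitones down: C.

C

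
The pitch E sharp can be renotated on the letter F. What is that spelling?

F

E# is pitch class 5. The letter F alone is pitch class 5.
Pitch class 5 on F needs no accidental: F.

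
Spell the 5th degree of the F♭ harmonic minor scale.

Cb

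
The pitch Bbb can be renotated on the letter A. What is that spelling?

Bbb is pitch class 9. The letter A alone is pitch class 9.
Pitch class 9 on A needs no accidental: A.

A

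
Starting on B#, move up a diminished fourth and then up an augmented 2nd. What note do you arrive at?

A diminished fourth up from B# is E (letter E, 4 semitones up).
An augmented second up from E is F## (letter F, 3 semitones up).

F##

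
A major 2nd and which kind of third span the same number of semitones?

diminished

A major second spans 2 semitones.
A third spanning 2 semitones is diminished (the major third is 4).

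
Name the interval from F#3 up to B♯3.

augmented fourth

The letter names run F→B, a span of 3 letter steps, so the interval is some kind of fourth.
F# to B# is 6 semitones. A perfect fourth is 5, so 6 makes it augmented.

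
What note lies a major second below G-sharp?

F#

G down a major second is F, so the target letter is F.
From G#, a major second is 2 semitones down: F#.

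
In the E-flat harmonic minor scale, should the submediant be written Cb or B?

Each scale degree takes a distinct letter name. Degree 6 of a scale on E must use the letter C.
Cb and B are enharmonically the same pitch, but only Cb uses the letter C, so it is the correct spelling here.

Cb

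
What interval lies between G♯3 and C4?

Counting letters G–A–B–C gives a fourth.
G#→C = 4 semitones, 1 narrower than the perfect fourth (5), so diminished.

diminished fourth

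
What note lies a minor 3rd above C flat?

Ebb

A third above C lands on the letter E.
A minor third spans 3 semitones, so Cb moves to pitch class 2. On the letter E that is Ebb.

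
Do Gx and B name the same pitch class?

G## is pitch class 9; B is pitch class 11.
The pitch classes differ (9 vs. 11), so they are not enharmonic equivalents.

No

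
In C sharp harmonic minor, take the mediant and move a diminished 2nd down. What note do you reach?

The mediant of C# harmonic minor is E.
A diminished second (0 semitones) below E lands on the letter D, giving D##.

D##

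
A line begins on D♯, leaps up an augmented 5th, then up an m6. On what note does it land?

F##

An augmented fifth up from D# is A## (letter A, 8 semitones up).
A minor sixth up from A## is F## (letter F, 8 semitones up).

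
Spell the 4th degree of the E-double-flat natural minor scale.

Abb

The Ebb natural minor scale runs Ebb Fb Gbb Abb Bbb Cbb Dbb.
Degree 4 is Abb.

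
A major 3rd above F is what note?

A third above F lands on the letter A.
A major third spans 4 semitones, so F moves to pitch class 9. On the letter A that is A.

A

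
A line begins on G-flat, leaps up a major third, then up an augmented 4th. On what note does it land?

E

A major third up from Gb is Bb (letter B, 4 semitones up).
An augmented fourth up from Bb is E (letter E, 6 semitones up).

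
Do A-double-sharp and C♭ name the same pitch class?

Yes

A## = pitch class 11 and Cb = pitch class 11 — the same pitch class, so they are enharmonic equivalents.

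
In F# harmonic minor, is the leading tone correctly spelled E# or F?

Each scale degree takes a distinct letter name. Degree 7 of a scale on F must use the letter E.
E# and F are enharmonically the same pitch, but only E# uses the letter E, so it is the correct spelling here.

E#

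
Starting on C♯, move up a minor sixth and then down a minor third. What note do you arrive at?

F#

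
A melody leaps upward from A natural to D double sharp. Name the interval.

Counting letters A–B–C–D gives a fourth.
A→D## = 7 semitones, 2 wider than the perfect fourth (5), so doubly augmented.

doubly augmented fourth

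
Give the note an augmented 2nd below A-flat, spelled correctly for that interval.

Gbb

A second below A lands on the letter G.
An augmented second spans 3 semitones, so Ab moves to pitch class 5. On the letter G that is Gbb.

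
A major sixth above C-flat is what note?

C up a major sixth is A, so the target letter is A.
From Cb, a major sixth is 9 semitones up: Ab.

Ab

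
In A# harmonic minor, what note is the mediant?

C#

Degree 3 takes the letter 2 steps above A, which is C.
In harmonic minor, degree 3 sits 3 semitones above the tonic. A# + 3 semitones is pitch class 1, spelled on C as C#.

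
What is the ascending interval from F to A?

Counting letters F–G–A gives a third.
F→A = 4 semitones, exactly the major third.

major third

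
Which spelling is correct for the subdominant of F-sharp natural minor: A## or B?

B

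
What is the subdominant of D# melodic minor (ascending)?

Degree 4 takes the letter 3 steps above D, which is G.
In melodic minor (ascending), degree 4 sits 5 semitones above the tonic. D# + 5 semitones is pitch class 8, spelled on G as G#.

G#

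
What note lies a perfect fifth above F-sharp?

A fifth above F lands on the letter C.
A perfect fifth spans 7 semitones, so F# moves to pitch class 1. On the letter C that is C#.

C#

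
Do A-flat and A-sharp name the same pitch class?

No

Ab is pitch class 8; A# is pitch class 10.
The pitch classes differ (8 vs. 10), so they are not enharmonic equivalents.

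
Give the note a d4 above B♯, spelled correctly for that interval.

E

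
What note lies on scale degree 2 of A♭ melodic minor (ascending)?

Bb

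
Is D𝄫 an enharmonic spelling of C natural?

Yes

Dbb is pitch class 0; C is pitch class 0.
All spellings map to pitch class 0, so they are enharmonically equivalent.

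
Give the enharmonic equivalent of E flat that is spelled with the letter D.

Eb is pitch class 3. The letter D alone is pitch class 2.
To reach pitch class 3 from D requires an offset of +1 semitone, i.e. sharp: D#.

D#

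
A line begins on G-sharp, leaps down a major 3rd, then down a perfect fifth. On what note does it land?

A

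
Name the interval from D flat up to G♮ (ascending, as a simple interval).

augmented fourth

The letter names run D→G, a span of 3 letter steps, so the interval is some kind of fourth.
Db to G is 6 semitones. A perfect fourth is 5, so 6 makes it augmented.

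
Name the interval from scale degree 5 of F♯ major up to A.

minor sixth

Scale degree 5 of F# major is C#.
C# up to A: letters C→A make it a sixth; 8 semitones makes it minor.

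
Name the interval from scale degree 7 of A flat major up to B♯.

augmented third

Scale degree 7 of Ab major is G.
G up to B#: letters G→B make it a third; 5 semitones makes it augmented.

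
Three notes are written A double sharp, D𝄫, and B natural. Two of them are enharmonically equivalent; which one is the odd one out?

In 12-tone equal temperament, enharmonic equivalents share a pitch class. A## is pitch class 11; Dbb is pitch class 0; B is pitch class 11.
A## and B share pitch class 11, while Dbb is pitch class 0.

Dbb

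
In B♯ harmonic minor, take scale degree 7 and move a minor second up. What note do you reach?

Scale degree 7 of B# harmonic minor is A##.
A minor second (1 semitone) above A## lands on the letter B, giving B#.

B#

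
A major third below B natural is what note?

G

B down a major third is G, so the target letter is G.
From B, a major third is 4 semitones down: G.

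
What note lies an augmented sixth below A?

A sixth below A lands on the letter C.
An augmented sixth spans 10 semitones, so A moves to pitch class 11. On the letter C that is Cb.

Cb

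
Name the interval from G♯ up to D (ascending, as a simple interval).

diminished fifth

The letter names run G→D, a span of 4 letter steps, so the interval is some kind of fifth.
G# to D is 6 semitones. A perfect fifth is 7, so 6 makes it diminished.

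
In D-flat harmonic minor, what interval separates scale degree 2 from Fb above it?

minor second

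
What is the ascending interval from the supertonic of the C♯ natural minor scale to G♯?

The supertonic of C# natural minor is D#.
D# up to G#: letters D→G make it a fourth; 5 semitones makes it perfect.

perfect fourth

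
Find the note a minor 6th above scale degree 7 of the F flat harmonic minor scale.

Scale degree 7 of Fb harmonic minor is Eb.
A minor sixth (8 semitones) above Eb lands on the letter C, giving Cb.

Cb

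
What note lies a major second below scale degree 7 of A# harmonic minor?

F##

Scale degree 7 of A# harmonic minor is G##.
A major second (2 semitones) below G## lands on the letter F, giving F##.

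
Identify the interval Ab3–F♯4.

augmented sixth

The letter names run A→F, a span of 5 letter steps, so the interval is some kind of sixth.
Ab to F# is 10 semitones. A major sixth is 9, so 10 makes it augmented.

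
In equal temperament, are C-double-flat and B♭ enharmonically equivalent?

Yes

Cbb = pitch class 10 and Bb = pitch class 10 — the same pitch class, so they are enharmonic equivalents.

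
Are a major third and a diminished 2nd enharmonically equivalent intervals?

A major third spans 4 semitones; a diminished second spans 0.
The spans differ, so they are not enharmonic equivalents.

No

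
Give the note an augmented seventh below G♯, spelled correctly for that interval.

A seventh below G lands on the letter A.
An augmented seventh spans 12 semitones, so G# moves to pitch class 8. On the letter A that is Ab.

Ab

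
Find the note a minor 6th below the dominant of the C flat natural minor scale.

Bb

The dominant of Cb natural minor is Gb.
A minor sixth (8 semitones) below Gb lands on the letter B, giving Bb.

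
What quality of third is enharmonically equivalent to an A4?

doubly augmented

An augmented fourth spans 6 semitones.
A third spanning 6 semitones is doubly augmented (the major third is 4).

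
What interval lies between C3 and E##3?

Counting letters C–D–E gives a third.
C→E## = 6 semitones, 2 wider than the major third (4), so doubly augmented.

doubly augmented third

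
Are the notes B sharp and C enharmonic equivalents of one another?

B# = pitch class 0 and C = pitch class 0 — the same pitch class, so they are enharmonic equivalents.

Yes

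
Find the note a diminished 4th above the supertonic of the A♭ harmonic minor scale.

Ebb

The supertonic of Ab harmonic minor is Bb.
A diminished fourth (4 semitones) above Bb lands on the letter E, giving Ebb.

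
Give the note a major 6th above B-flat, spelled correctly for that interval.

G

B up a major sixth is G#, so the target letter is G.
From Bb, a major sixth is 9 semitones up: G.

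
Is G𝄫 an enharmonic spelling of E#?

Gbb = pitch class 5 and E# = pitch class 5 — the same pitch class, so they are enharmonic equivalents.

Yes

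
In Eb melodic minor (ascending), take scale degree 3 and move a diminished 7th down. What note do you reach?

A

Scale degree 3 of Eb melodic minor (ascending) is Gb.
A diminished seventh (9 semitones) below Gb lands on the letter A, giving A.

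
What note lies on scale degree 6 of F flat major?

The Fb major scale runs Fb Gb Ab Bbb Cb Db Eb.
Degree 6 is Db.

Db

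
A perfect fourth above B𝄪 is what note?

A fourth above B lands on the letter E.
A perfect fourth spans 5 semitones, so B## moves to pitch class 6. On the letter E that is E##.

E##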